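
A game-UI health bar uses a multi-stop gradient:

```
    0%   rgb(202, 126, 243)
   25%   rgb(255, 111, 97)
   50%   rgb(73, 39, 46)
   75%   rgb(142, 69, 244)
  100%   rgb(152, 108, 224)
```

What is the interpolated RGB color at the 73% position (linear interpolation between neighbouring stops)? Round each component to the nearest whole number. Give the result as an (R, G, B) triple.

(136, 67, 228)

73% lies between the 50% and 75% stops, so the local fraction is t = (73 − 50)/(75 − 50) = 23/25 ≈ 0.92.
R = 73 + 0.92 × (142 − 73) = 136.48 → 136
G = 39 + 0.92 × (69 − 39) = 66.6 → 67
B = 46 + 0.92 × (244 − 46) = 228.16 → 228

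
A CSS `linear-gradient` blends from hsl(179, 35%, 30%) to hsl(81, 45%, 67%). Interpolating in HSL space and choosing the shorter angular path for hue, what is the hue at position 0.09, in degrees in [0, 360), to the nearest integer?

170

Hue arc: Δh = 81 − 179 = -98° (|Δh| ≤ 180, already the shorter path).
H = 179 + 0.09 × (-98) = 170.18 → 170°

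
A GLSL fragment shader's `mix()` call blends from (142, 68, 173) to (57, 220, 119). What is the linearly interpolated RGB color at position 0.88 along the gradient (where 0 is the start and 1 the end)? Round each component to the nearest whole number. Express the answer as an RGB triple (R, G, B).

R = 142 + 0.88 × (57 − 142) = 142 + 0.88 × -85 = 67.2 → 67
G = 68 + 0.88 × (220 − 68) = 68 + 0.88 × 152 = 201.76 → 202
B = 173 + 0.88 × (119 − 173) = 173 + 0.88 × -54 = 125.48 → 125

(67, 202, 125)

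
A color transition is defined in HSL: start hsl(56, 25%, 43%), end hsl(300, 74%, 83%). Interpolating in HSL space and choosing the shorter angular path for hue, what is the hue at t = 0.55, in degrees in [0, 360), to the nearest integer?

352

Hue: 300 − 56 = 244°, but |244| > 180 so the shorter arc goes the other way: Δh = 244 − 360 = -116°.
H = 56 + 0.55 × (-116) = -7.8 → -8 → -8 mod 360 = 352°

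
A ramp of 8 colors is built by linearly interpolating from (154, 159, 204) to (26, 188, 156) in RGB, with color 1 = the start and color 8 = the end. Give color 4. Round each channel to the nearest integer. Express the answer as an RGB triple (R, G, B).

With 8 swatches and endpoints inclusive, swatch 4 sits at t = (4 − 1)/(8 − 1) = 3/7 ≈ 0.4286.
R = 154 + 0.4286 × (26 − 154) = 99.139 → 99
G = 159 + 0.4286 × (188 − 159) = 171.429 → 171
B = 204 + 0.4286 × (156 − 204) = 183.427 → 183

(99, 171, 183)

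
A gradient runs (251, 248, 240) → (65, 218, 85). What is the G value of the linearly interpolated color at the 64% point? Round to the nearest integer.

229

G = 248 + 0.64 × (218 − 248) = 228.8 → 229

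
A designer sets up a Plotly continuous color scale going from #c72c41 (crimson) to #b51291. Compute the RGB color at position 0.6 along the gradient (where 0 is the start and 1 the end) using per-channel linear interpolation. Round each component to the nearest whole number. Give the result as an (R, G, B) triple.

#c72c41 → (199, 44, 65); #b51291 → (181, 18, 145).
R = 199 + 0.6 × (181 − 199) = 199 + 0.6 × -18 = 188.2 → 188
G = 44 + 0.6 × (18 − 44) = 44 + 0.6 × -26 = 28.4 → 28
B = 65 + 0.6 × (145 − 65) = 65 + 0.6 × 80 = 113 → 113
So the blended color is (188, 28, 113), about #bc1c71.

(188, 28, 113)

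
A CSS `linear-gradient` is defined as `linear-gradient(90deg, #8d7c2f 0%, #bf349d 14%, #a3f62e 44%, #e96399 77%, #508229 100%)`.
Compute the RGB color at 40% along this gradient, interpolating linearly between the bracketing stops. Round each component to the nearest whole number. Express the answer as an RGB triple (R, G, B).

(167, 220, 61)

40% lies between the 14% and 44% stops, so the local fraction is t = (40 − 14)/(44 − 14) = 26/30 ≈ 0.8667.
#bf349d → (191, 52, 157); #a3f62e → (163, 246, 46).
R = 191 + 0.8667 × (163 − 191) = 166.732 → 167
G = 52 + 0.8667 × (246 − 52) = 220.14 → 220
B = 157 + 0.8667 × (46 − 157) = 60.796 → 61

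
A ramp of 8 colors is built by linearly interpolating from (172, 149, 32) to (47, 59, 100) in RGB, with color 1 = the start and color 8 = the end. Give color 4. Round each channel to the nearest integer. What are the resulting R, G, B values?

(118, 110, 61)

With 8 swatches and endpoints inclusive, swatch 4 sits at t = (4 − 1)/(8 − 1) = 3/7 ≈ 0.4286.
R = 172 + 0.4286 × (47 − 172) = 118.425 → 118
G = 149 + 0.4286 × (59 − 149) = 110.426 → 110
B = 32 + 0.4286 × (100 − 32) = 61.145 → 61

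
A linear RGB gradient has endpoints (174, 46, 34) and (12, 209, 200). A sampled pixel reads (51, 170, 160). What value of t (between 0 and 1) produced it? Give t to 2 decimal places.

0.76

Invert the lerp on the B channel (largest span, 166): t = (160 − 34) / (200 − 34) = 126/166 = 0.75904.
Check on R: (51 − 174)/(12 − 174) = 0.7593 ✓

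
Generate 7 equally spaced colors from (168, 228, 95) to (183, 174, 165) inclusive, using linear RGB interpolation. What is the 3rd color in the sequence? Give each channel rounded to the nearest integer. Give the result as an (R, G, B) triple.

With 7 swatches and endpoints inclusive, swatch 3 sits at t = (3 − 1)/(7 − 1) = 2/6 ≈ 0.3333.
R = 168 + 0.3333 × (183 − 168) = 173 → 173
G = 228 + 0.3333 × (174 − 228) = 210.002 → 210
B = 95 + 0.3333 × (165 − 95) = 118.331 → 118

(173, 210, 118)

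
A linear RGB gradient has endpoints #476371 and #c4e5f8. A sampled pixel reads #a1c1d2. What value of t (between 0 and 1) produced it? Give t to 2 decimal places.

0.72

Invert the lerp on the B channel (largest span, 135): t = (210 − 113) / (248 − 113) = 97/135 = 0.71852.
Check on R: (161 − 71)/(196 − 71) = 0.72 ✓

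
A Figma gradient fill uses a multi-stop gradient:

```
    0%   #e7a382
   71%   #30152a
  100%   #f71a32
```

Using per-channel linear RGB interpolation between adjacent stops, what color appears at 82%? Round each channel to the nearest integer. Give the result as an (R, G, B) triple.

(123, 23, 45)

82% lies between the 71% and 100% stops, so the local fraction is t = (82 − 71)/(100 − 71) = 11/29 ≈ 0.3793.
#30152a → (48, 21, 42); #f71a32 → (247, 26, 50).
R = 48 + 0.3793 × (247 − 48) = 123.481 → 123
G = 21 + 0.3793 × (26 − 21) = 22.896 → 23
B = 42 + 0.3793 × (50 − 42) = 45.034 → 45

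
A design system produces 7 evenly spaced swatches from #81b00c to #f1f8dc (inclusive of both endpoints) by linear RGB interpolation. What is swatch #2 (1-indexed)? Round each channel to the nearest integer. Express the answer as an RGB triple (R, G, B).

(148, 188, 47)

With 7 swatches and endpoints inclusive, swatch 2 sits at t = (2 − 1)/(7 − 1) = 1/6 ≈ 0.1667.
#81b00c → (129, 176, 12); #f1f8dc → (241, 248, 220).
R = 129 + 0.1667 × (241 − 129) = 147.67 → 148
G = 176 + 0.1667 × (248 − 176) = 188.002 → 188
B = 12 + 0.1667 × (220 − 12) = 46.674 → 47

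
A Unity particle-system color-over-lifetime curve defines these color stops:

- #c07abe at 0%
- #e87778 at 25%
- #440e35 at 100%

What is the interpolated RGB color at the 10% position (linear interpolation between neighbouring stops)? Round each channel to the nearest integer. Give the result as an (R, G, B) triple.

10% lies between the 0% and 25% stops, so the local fraction is t = (10 − 0)/(25 − 0) = 10/25 ≈ 0.4.
#c07abe → (192, 122, 190); #e87778 → (232, 119, 120).
R = 192 + 0.4 × (232 − 192) = 208 → 208
G = 122 + 0.4 × (119 − 122) = 120.8 → 121
B = 190 + 0.4 × (120 − 190) = 162 → 162

(208, 121, 162)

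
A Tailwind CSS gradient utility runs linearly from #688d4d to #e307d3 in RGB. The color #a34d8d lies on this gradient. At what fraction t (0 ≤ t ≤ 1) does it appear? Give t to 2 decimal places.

0.48

Invert the lerp on the G channel (largest span, 134): t = (77 − 141) / (7 − 141) = -64/-134 = 0.47761.
Check on R: (163 − 104)/(227 − 104) = 0.4797 ✓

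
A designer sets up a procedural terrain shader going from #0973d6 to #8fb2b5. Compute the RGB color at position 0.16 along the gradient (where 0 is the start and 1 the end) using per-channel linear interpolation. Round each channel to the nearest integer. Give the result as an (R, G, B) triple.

#0973d6 → (9, 115, 214); #8fb2b5 → (143, 178, 181).
R = 9 + 0.16 × (143 − 9) = 9 + 0.16 × 134 = 30.44 → 30
G = 115 + 0.16 × (178 − 115) = 115 + 0.16 × 63 = 125.08 → 125
B = 214 + 0.16 × (181 − 214) = 214 + 0.16 × -33 = 208.72 → 209

(30, 125, 209)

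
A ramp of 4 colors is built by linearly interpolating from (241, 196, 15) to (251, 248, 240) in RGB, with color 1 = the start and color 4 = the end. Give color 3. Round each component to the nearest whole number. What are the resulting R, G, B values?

With 4 swatches and endpoints inclusive, swatch 3 sits at t = (3 − 1)/(4 − 1) = 2/3 ≈ 0.6667.
R = 241 + 0.6667 × (251 − 241) = 247.667 → 248
G = 196 + 0.6667 × (248 − 196) = 230.668 → 231
B = 15 + 0.6667 × (240 − 15) = 165.007 → 165

(248, 231, 165)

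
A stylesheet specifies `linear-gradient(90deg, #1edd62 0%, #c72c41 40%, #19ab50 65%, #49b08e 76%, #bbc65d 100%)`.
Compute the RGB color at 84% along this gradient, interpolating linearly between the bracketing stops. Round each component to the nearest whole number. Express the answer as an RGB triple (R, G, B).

84% lies between the 76% and 100% stops, so the local fraction is t = (84 − 76)/(100 − 76) = 8/24 ≈ 0.3333.
#49b08e → (73, 176, 142); #bbc65d → (187, 198, 93).
R = 73 + 0.3333 × (187 − 73) = 110.996 → 111
G = 176 + 0.3333 × (198 − 176) = 183.333 → 183
B = 142 + 0.3333 × (93 − 142) = 125.668 → 126

(111, 183, 126)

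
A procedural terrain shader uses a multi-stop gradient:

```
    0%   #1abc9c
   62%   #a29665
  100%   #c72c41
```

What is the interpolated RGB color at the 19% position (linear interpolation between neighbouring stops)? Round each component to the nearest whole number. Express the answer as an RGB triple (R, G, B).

19% lies between the 0% and 62% stops, so the local fraction is t = (19 − 0)/(62 − 0) = 19/62 ≈ 0.3065.
#1abc9c → (26, 188, 156); #a29665 → (162, 150, 101).
R = 26 + 0.3065 × (162 − 26) = 67.684 → 68
G = 188 + 0.3065 × (150 − 188) = 176.353 → 176
B = 156 + 0.3065 × (101 − 156) = 139.143 → 139

(68, 176, 139)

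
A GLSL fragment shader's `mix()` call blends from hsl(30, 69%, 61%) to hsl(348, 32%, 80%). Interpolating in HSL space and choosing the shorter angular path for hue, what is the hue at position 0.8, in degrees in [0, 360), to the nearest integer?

Hue: 348 − 30 = 318°, but |318| > 180 so the shorter arc goes the other way: Δh = 318 − 360 = -42°.
H = 30 + 0.8 × (-42) = -3.6 → -4 → -4 mod 360 = 356°

356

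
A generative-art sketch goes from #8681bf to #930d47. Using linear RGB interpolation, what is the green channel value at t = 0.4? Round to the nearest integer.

83

G₁ = 129 (from #8681bf), G₂ = 13 (from #930d47).
G = 129 + 0.4 × (13 − 129) = 82.6 → 83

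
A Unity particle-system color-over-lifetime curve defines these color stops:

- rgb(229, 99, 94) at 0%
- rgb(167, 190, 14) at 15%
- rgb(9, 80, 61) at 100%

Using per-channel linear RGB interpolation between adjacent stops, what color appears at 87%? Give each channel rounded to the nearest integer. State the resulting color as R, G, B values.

87% lies between the 15% and 100% stops, so the local fraction is t = (87 − 15)/(100 − 15) = 72/85 ≈ 0.8471.
R = 167 + 0.8471 × (9 − 167) = 33.158 → 33
G = 190 + 0.8471 × (80 − 190) = 96.819 → 97
B = 14 + 0.8471 × (61 − 14) = 53.814 → 54

(33, 97, 54)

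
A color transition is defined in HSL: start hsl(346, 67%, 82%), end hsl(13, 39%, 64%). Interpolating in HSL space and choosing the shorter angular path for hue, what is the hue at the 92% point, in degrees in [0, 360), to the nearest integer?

Hue: 13 − 346 = -333°, but |-333| > 180 so the shorter arc goes the other way: Δh = -333 + 360 = 27°.
H = 346 + 0.92 × (27) = 370.84 → 371 → 371 mod 360 = 11°

11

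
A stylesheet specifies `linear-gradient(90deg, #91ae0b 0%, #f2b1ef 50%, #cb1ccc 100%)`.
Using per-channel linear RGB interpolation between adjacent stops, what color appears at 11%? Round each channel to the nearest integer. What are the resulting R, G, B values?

11% lies between the 0% and 50% stops, so the local fraction is t = (11 − 0)/(50 − 0) = 11/50 ≈ 0.22.
#91ae0b → (145, 174, 11); #f2b1ef → (242, 177, 239).
R = 145 + 0.22 × (242 − 145) = 166.34 → 166
G = 174 + 0.22 × (177 − 174) = 174.66 → 175
B = 11 + 0.22 × (239 − 11) = 61.16 → 61

(166, 175, 61)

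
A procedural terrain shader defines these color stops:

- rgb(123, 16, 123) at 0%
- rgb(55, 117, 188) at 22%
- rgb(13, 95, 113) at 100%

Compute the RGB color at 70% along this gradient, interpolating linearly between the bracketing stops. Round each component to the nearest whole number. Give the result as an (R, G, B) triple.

70% lies between the 22% and 100% stops, so the local fraction is t = (70 − 22)/(100 − 22) = 48/78 ≈ 0.6154.
R = 55 + 0.6154 × (13 − 55) = 29.153 → 29
G = 117 + 0.6154 × (95 − 117) = 103.461 → 103
B = 188 + 0.6154 × (113 − 188) = 141.845 → 142

(29, 103, 142)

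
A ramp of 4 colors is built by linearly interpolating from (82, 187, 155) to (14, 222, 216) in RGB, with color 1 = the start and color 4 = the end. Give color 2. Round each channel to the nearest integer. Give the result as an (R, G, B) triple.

(59, 199, 175)

With 4 swatches and endpoints inclusive, swatch 2 sits at t = (2 − 1)/(4 − 1) = 1/3 ≈ 0.3333.
R = 82 + 0.3333 × (14 − 82) = 59.336 → 59
G = 187 + 0.3333 × (222 − 187) = 198.666 → 199
B = 155 + 0.3333 × (216 − 155) = 175.331 → 175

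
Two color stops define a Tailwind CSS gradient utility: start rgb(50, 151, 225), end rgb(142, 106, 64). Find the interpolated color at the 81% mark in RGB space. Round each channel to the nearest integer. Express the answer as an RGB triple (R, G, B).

81% corresponds to t = 0.81.
R = 50 + 0.81 × (142 − 50) = 50 + 0.81 × 92 = 124.52 → 125
G = 151 + 0.81 × (106 − 151) = 151 + 0.81 × -45 = 114.55 → 115
B = 225 + 0.81 × (64 − 225) = 225 + 0.81 × -161 = 94.59 → 95

(125, 115, 95)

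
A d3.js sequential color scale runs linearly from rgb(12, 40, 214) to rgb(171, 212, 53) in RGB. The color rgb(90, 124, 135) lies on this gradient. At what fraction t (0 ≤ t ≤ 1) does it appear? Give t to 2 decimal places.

Invert the lerp on the G channel (largest span, 172): t = (124 − 40) / (212 − 40) = 84/172 = 0.48837.
Check on R: (90 − 12)/(171 − 12) = 0.4906 ✓

0.49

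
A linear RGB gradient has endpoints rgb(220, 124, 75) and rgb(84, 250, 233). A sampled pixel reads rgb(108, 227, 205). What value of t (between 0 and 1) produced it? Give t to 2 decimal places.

Invert the lerp on the B channel (largest span, 158): t = (205 − 75) / (233 − 75) = 130/158 = 0.82278.
Check on R: (108 − 220)/(84 − 220) = 0.8235 ✓

0.82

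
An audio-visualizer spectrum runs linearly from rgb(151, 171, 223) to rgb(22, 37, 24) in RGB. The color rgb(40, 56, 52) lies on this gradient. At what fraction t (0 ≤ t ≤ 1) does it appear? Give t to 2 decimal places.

0.86

Invert the lerp on the B channel (largest span, 199): t = (52 − 223) / (24 − 223) = -171/-199 = 0.8593.
Check on R: (40 − 151)/(22 − 151) = 0.8605 ✓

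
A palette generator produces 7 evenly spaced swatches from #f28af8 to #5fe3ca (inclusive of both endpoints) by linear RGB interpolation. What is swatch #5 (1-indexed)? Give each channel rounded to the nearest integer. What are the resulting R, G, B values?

With 7 swatches and endpoints inclusive, swatch 5 sits at t = (5 − 1)/(7 − 1) = 4/6 ≈ 0.6667.
#f28af8 → (242, 138, 248); #5fe3ca → (95, 227, 202).
R = 242 + 0.6667 × (95 − 242) = 143.995 → 144
G = 138 + 0.6667 × (227 − 138) = 197.336 → 197
B = 248 + 0.6667 × (202 − 248) = 217.332 → 217

(144, 197, 217)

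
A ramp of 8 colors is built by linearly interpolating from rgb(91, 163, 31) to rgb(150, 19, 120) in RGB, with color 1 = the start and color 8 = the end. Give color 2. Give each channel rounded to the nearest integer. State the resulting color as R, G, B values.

(99, 142, 44)

With 8 swatches and endpoints inclusive, swatch 2 sits at t = (2 − 1)/(8 − 1) = 1/7 ≈ 0.1429.
R = 91 + 0.1429 × (150 − 91) = 99.431 → 99
G = 163 + 0.1429 × (19 − 163) = 142.422 → 142
B = 31 + 0.1429 × (120 − 31) = 43.718 → 44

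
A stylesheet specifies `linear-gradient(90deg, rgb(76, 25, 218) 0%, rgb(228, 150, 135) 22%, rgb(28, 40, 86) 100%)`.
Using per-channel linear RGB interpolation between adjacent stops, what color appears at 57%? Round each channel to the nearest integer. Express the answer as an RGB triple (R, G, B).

57% lies between the 22% and 100% stops, so the local fraction is t = (57 − 22)/(100 − 22) = 35/78 ≈ 0.4487.
R = 228 + 0.4487 × (28 − 228) = 138.26 → 138
G = 150 + 0.4487 × (40 − 150) = 100.643 → 101
B = 135 + 0.4487 × (86 − 135) = 113.014 → 113

(138, 101, 113)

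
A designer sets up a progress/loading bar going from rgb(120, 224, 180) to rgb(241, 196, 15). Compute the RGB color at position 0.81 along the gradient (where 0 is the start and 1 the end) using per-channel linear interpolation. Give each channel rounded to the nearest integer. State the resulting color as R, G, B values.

(218, 201, 46)

R = 120 + 0.81 × (241 − 120) = 120 + 0.81 × 121 = 218.01 → 218
G = 224 + 0.81 × (196 − 224) = 224 + 0.81 × -28 = 201.32 → 201
B = 180 + 0.81 × (15 − 180) = 180 + 0.81 × -165 = 46.35 → 46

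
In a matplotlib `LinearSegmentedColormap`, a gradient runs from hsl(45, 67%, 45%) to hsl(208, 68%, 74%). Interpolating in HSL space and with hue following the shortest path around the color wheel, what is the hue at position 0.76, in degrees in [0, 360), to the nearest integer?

169

Hue arc: Δh = 208 − 45 = 163° (|Δh| ≤ 180, already the shorter path).
H = 45 + 0.76 × (163) = 168.88 → 169°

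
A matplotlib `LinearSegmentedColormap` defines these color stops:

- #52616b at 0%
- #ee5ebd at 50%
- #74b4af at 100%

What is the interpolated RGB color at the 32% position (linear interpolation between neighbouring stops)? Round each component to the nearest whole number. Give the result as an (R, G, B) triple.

(182, 95, 159)

32% lies between the 0% and 50% stops, so the local fraction is t = (32 − 0)/(50 − 0) = 32/50 ≈ 0.64.
#52616b → (82, 97, 107); #ee5ebd → (238, 94, 189).
R = 82 + 0.64 × (238 − 82) = 181.84 → 182
G = 97 + 0.64 × (94 − 97) = 95.08 → 95
B = 107 + 0.64 × (189 − 107) = 159.48 → 159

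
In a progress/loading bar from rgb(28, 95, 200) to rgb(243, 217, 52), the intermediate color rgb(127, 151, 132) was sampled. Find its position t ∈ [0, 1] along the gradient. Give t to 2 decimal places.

0.46

Invert the lerp on the R channel (largest span, 215): t = (127 − 28) / (243 − 28) = 99/215 = 0.46047.
Check on G: (151 − 95)/(217 − 95) = 0.459 ✓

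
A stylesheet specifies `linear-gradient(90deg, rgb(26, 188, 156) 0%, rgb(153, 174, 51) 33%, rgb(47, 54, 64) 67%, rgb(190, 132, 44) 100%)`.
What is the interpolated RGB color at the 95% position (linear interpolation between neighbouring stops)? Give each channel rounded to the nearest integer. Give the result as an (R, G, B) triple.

(168, 120, 47)

95% lies between the 67% and 100% stops, so the local fraction is t = (95 − 67)/(100 − 67) = 28/33 ≈ 0.8485.
R = 47 + 0.8485 × (190 − 47) = 168.336 → 168
G = 54 + 0.8485 × (132 − 54) = 120.183 → 120
B = 64 + 0.8485 × (44 − 64) = 47.03 → 47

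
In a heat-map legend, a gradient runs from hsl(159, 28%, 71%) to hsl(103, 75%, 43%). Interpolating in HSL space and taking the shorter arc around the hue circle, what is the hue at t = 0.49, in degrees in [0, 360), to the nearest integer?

Hue arc: Δh = 103 − 159 = -56° (|Δh| ≤ 180, already the shorter path).
H = 159 + 0.49 × (-56) = 131.56 → 132°

132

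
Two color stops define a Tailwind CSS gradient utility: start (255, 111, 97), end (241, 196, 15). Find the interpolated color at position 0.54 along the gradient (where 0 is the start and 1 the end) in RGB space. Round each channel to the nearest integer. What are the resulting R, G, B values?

(247, 157, 53)

R = 255 + 0.54 × (241 − 255) = 255 + 0.54 × -14 = 247.44 → 247
G = 111 + 0.54 × (196 − 111) = 111 + 0.54 × 85 = 156.9 → 157
B = 97 + 0.54 × (15 − 97) = 97 + 0.54 × -82 = 52.72 → 53
So the blended color is (247, 157, 53), about #f79d35.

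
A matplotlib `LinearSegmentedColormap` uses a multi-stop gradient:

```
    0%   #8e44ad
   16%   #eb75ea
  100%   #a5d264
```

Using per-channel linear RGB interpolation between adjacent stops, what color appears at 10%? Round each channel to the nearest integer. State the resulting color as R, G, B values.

10% lies between the 0% and 16% stops, so the local fraction is t = (10 − 0)/(16 − 0) = 10/16 ≈ 0.625.
#8e44ad → (142, 68, 173); #eb75ea → (235, 117, 234).
R = 142 + 0.625 × (235 − 142) = 200.125 → 200
G = 68 + 0.625 × (117 − 68) = 98.625 → 99
B = 173 + 0.625 × (234 − 173) = 211.125 → 211

(200, 99, 211)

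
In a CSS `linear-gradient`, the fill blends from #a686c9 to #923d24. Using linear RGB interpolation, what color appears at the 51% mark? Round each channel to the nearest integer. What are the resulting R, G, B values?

#a686c9 → (166, 134, 201); #923d24 → (146, 61, 36).
51% corresponds to t = 0.51.
R = 166 + 0.51 × (146 − 166) = 166 + 0.51 × -20 = 155.8 → 156
G = 134 + 0.51 × (61 − 134) = 134 + 0.51 × -73 = 96.77 → 97
B = 201 + 0.51 × (36 − 201) = 201 + 0.51 × -165 = 116.85 → 117

(156, 97, 117)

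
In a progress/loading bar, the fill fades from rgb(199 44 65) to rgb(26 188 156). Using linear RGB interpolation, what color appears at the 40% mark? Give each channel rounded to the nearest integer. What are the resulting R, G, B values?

40% corresponds to t = 0.4.
R = 199 + 0.4 × (26 − 199) = 199 + 0.4 × -173 = 129.8 → 130
G = 44 + 0.4 × (188 − 44) = 44 + 0.4 × 144 = 101.6 → 102
B = 65 + 0.4 × (156 − 65) = 65 + 0.4 × 91 = 101.4 → 101

(130, 102, 101)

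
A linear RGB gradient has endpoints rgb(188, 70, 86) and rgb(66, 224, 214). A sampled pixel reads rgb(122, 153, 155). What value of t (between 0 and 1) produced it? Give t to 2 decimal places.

0.54

Invert the lerp on the G channel (largest span, 154): t = (153 − 70) / (224 − 70) = 83/154 = 0.53896.
Check on R: (122 − 188)/(66 − 188) = 0.541 ✓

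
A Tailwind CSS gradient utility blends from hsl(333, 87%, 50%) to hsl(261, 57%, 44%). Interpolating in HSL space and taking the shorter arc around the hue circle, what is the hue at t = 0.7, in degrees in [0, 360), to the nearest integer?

Hue arc: Δh = 261 − 333 = -72° (|Δh| ≤ 180, already the shorter path).
H = 333 + 0.7 × (-72) = 282.6 → 283°

283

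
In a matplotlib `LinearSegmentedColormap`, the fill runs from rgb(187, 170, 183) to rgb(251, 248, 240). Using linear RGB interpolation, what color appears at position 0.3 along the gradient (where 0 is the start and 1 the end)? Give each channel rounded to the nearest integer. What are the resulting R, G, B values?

R = 187 + 0.3 × (251 − 187) = 187 + 0.3 × 64 = 206.2 → 206
G = 170 + 0.3 × (248 − 170) = 170 + 0.3 × 78 = 193.4 → 193
B = 183 + 0.3 × (240 − 183) = 183 + 0.3 × 57 = 200.1 → 200
So the blended color is (206, 193, 200), about #cec1c8.

(206, 193, 200)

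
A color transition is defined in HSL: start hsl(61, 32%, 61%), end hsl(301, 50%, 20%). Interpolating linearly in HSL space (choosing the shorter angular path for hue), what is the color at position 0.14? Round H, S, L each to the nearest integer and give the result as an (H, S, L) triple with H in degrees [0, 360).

Hue: 301 − 61 = 240°, but |240| > 180 so the shorter arc goes the other way: Δh = 240 − 360 = -120°.
H = 61 + 0.14 × (-120) = 44.2 → 44°
S = 32 + 0.14 × (50 − 32) = 34.52 → 35%
L = 61 + 0.14 × (20 − 61) = 55.26 → 55%

(44, 35, 55)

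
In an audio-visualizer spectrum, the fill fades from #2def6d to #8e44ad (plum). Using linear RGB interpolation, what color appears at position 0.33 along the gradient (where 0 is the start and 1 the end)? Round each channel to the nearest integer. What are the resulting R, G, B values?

(77, 183, 130)

#2def6d → (45, 239, 109); #8e44ad → (142, 68, 173).
R = 45 + 0.33 × (142 − 45) = 45 + 0.33 × 97 = 77.01 → 77
G = 239 + 0.33 × (68 − 239) = 239 + 0.33 × -171 = 182.57 → 183
B = 109 + 0.33 × (173 − 109) = 109 + 0.33 × 64 = 130.12 → 130
So the blended color is (77, 183, 130), about #4db782.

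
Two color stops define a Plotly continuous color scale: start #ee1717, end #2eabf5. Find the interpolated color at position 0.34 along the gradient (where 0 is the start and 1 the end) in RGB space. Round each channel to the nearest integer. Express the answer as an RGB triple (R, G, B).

#ee1717 → (238, 23, 23); #2eabf5 → (46, 171, 245).
R = 238 + 0.34 × (46 − 238) = 238 + 0.34 × -192 = 172.72 → 173
G = 23 + 0.34 × (171 − 23) = 23 + 0.34 × 148 = 73.32 → 73
B = 23 + 0.34 × (245 − 23) = 23 + 0.34 × 222 = 98.48 → 98

(173, 73, 98)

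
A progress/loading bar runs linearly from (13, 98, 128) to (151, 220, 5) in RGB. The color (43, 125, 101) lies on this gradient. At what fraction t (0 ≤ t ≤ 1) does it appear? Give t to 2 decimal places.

0.22

Invert the lerp on the R channel (largest span, 138): t = (43 − 13) / (151 − 13) = 30/138 = 0.21739.
Check on G: (125 − 98)/(220 − 98) = 0.2213 ✓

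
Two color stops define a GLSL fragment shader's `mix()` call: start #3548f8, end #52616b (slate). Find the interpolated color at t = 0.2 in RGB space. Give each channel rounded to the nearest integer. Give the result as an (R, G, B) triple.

(59, 77, 220)

#3548f8 → (53, 72, 248); #52616b → (82, 97, 107).
R = 53 + 0.2 × (82 − 53) = 53 + 0.2 × 29 = 58.8 → 59
G = 72 + 0.2 × (97 − 72) = 72 + 0.2 × 25 = 77 → 77
B = 248 + 0.2 × (107 − 248) = 248 + 0.2 × -141 = 219.8 → 220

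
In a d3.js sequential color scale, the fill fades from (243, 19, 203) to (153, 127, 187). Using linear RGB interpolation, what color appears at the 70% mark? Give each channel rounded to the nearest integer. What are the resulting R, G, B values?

(180, 95, 192)

70% corresponds to t = 0.7.
R = 243 + 0.7 × (153 − 243) = 243 + 0.7 × -90 = 180 → 180
G = 19 + 0.7 × (127 − 19) = 19 + 0.7 × 108 = 94.6 → 95
B = 203 + 0.7 × (187 − 203) = 203 + 0.7 × -16 = 191.8 → 192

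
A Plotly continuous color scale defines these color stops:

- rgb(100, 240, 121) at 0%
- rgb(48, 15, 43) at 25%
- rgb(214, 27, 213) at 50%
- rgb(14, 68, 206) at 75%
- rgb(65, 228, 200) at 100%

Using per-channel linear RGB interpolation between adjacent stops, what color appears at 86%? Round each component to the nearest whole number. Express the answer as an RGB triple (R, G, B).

86% lies between the 75% and 100% stops, so the local fraction is t = (86 − 75)/(100 − 75) = 11/25 ≈ 0.44.
R = 14 + 0.44 × (65 − 14) = 36.44 → 36
G = 68 + 0.44 × (228 − 68) = 138.4 → 138
B = 206 + 0.44 × (200 − 206) = 203.36 → 203

(36, 138, 203)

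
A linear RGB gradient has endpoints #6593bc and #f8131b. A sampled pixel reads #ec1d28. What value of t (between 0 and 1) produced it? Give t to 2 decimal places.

Invert the lerp on the B channel (largest span, 161): t = (40 − 188) / (27 − 188) = -148/-161 = 0.91925.
Check on R: (236 − 101)/(248 − 101) = 0.9184 ✓

0.92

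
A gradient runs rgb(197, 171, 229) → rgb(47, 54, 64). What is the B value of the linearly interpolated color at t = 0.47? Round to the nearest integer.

151

B = 229 + 0.47 × (64 − 229) = 151.45 → 151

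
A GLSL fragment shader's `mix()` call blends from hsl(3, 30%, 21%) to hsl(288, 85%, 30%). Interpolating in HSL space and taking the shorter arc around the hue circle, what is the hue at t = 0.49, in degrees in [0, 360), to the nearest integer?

326

Hue: 288 − 3 = 285°, but |285| > 180 so the shorter arc goes the other way: Δh = 285 − 360 = -75°.
H = 3 + 0.49 × (-75) = -33.75 → -34 → -34 mod 360 = 326°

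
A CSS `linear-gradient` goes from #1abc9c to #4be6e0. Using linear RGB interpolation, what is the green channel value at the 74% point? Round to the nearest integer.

G₁ = 188 (from #1abc9c), G₂ = 230 (from #4be6e0).
G = 188 + 0.74 × (230 − 188) = 219.08 → 219

219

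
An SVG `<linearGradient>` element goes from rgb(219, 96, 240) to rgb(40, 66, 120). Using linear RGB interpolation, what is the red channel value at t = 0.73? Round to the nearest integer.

R = 219 + 0.73 × (40 − 219) = 88.33 → 88

88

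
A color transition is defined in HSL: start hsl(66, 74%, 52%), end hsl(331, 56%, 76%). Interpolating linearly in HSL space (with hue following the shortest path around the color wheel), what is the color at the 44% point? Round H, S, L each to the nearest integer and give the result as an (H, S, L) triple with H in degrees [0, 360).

Hue: 331 − 66 = 265°, but |265| > 180 so the shorter arc goes the other way: Δh = 265 − 360 = -95°.
H = 66 + 0.44 × (-95) = 24.2 → 24°
S = 74 + 0.44 × (56 − 74) = 66.08 → 66%
L = 52 + 0.44 × (76 − 52) = 62.56 → 63%

(24, 66, 63)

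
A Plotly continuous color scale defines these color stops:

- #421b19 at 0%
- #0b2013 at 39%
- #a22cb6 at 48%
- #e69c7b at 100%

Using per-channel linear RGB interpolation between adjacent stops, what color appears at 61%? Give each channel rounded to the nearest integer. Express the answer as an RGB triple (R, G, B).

(179, 72, 167)

61% lies between the 48% and 100% stops, so the local fraction is t = (61 − 48)/(100 − 48) = 13/52 ≈ 0.25.
#a22cb6 → (162, 44, 182); #e69c7b → (230, 156, 123).
R = 162 + 0.25 × (230 − 162) = 179 → 179
G = 44 + 0.25 × (156 − 44) = 72 → 72
B = 182 + 0.25 × (123 − 182) = 167.25 → 167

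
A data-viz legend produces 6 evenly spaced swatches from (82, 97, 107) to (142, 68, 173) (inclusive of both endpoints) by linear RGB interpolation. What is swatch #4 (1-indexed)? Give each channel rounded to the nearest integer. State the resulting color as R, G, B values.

With 6 swatches and endpoints inclusive, swatch 4 sits at t = (4 − 1)/(6 − 1) = 3/5 ≈ 0.6.
R = 82 + 0.6 × (142 − 82) = 118 → 118
G = 97 + 0.6 × (68 − 97) = 79.6 → 80
B = 107 + 0.6 × (173 − 107) = 146.6 → 147

(118, 80, 147)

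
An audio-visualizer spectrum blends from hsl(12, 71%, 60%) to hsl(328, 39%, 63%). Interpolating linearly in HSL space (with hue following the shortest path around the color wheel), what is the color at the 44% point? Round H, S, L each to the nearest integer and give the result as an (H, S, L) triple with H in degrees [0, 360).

Hue: 328 − 12 = 316°, but |316| > 180 so the shorter arc goes the other way: Δh = 316 − 360 = -44°.
H = 12 + 0.44 × (-44) = -7.36 → -7 → -7 mod 360 = 353°
S = 71 + 0.44 × (39 − 71) = 56.92 → 57%
L = 60 + 0.44 × (63 − 60) = 61.32 → 61%

(353, 57, 61)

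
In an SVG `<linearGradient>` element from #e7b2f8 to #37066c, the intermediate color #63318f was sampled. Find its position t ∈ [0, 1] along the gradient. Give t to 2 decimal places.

0.75

Invert the lerp on the R channel (largest span, 176): t = (99 − 231) / (55 − 231) = -132/-176 = 0.75.
Check on G: (49 − 178)/(6 − 178) = 0.75 ✓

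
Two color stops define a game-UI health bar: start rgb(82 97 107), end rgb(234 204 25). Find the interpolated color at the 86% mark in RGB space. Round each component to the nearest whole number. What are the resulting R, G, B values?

(213, 189, 36)

86% corresponds to t = 0.86.
R = 82 + 0.86 × (234 − 82) = 82 + 0.86 × 152 = 212.72 → 213
G = 97 + 0.86 × (204 − 97) = 97 + 0.86 × 107 = 189.02 → 189
B = 107 + 0.86 × (25 − 107) = 107 + 0.86 × -82 = 36.48 → 36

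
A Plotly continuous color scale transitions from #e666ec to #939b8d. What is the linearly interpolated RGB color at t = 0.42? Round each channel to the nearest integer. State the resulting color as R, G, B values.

(195, 124, 196)

#e666ec → (230, 102, 236); #939b8d → (147, 155, 141).
R = 230 + 0.42 × (147 − 230) = 230 + 0.42 × -83 = 195.14 → 195
G = 102 + 0.42 × (155 − 102) = 102 + 0.42 × 53 = 124.26 → 124
B = 236 + 0.42 × (141 − 236) = 236 + 0.42 × -95 = 196.1 → 196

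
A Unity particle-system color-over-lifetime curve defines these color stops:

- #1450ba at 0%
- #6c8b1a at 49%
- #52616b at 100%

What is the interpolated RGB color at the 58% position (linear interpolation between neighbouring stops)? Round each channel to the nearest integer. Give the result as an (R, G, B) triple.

58% lies between the 49% and 100% stops, so the local fraction is t = (58 − 49)/(100 − 49) = 9/51 ≈ 0.1765.
#6c8b1a → (108, 139, 26); #52616b → (82, 97, 107).
R = 108 + 0.1765 × (82 − 108) = 103.411 → 103
G = 139 + 0.1765 × (97 − 139) = 131.587 → 132
B = 26 + 0.1765 × (107 − 26) = 40.297 → 40

(103, 132, 40)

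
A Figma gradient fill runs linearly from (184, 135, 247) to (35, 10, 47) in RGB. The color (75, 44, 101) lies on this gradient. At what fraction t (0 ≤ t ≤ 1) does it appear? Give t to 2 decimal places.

0.73

Invert the lerp on the B channel (largest span, 200): t = (101 − 247) / (47 − 247) = -146/-200 = 0.73.
Check on R: (75 − 184)/(35 − 184) = 0.7315 ✓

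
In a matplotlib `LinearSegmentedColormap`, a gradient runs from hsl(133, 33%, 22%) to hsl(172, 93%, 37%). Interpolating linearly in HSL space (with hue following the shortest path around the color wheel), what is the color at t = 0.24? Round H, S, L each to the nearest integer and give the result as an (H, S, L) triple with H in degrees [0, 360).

Hue arc: Δh = 172 − 133 = 39° (|Δh| ≤ 180, already the shorter path).
H = 133 + 0.24 × (39) = 142.36 → 142°
S = 33 + 0.24 × (93 − 33) = 47.4 → 47%
L = 22 + 0.24 × (37 − 22) = 25.6 → 26%

(142, 47, 26)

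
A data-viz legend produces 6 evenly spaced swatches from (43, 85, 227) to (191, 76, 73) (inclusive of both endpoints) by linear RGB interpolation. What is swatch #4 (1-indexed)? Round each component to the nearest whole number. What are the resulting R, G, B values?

(132, 80, 135)

With 6 swatches and endpoints inclusive, swatch 4 sits at t = (4 − 1)/(6 − 1) = 3/5 ≈ 0.6.
R = 43 + 0.6 × (191 − 43) = 131.8 → 132
G = 85 + 0.6 × (76 − 85) = 79.6 → 80
B = 227 + 0.6 × (73 − 227) = 134.6 → 135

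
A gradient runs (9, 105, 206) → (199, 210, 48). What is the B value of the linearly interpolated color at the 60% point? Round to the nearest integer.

B = 206 + 0.6 × (48 − 206) = 111.2 → 111

111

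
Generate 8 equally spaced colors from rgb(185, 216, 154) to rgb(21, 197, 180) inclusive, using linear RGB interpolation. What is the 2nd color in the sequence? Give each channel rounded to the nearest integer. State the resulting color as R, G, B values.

(162, 213, 158)

With 8 swatches and endpoints inclusive, swatch 2 sits at t = (2 − 1)/(8 − 1) = 1/7 ≈ 0.1429.
R = 185 + 0.1429 × (21 − 185) = 161.564 → 162
G = 216 + 0.1429 × (197 − 216) = 213.285 → 213
B = 154 + 0.1429 × (180 − 154) = 157.715 → 158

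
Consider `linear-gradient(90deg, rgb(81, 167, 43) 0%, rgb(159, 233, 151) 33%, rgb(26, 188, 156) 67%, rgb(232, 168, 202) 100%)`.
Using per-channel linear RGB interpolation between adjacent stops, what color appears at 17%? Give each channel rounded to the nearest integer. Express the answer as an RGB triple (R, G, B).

17% lies between the 0% and 33% stops, so the local fraction is t = (17 − 0)/(33 − 0) = 17/33 ≈ 0.5152.
R = 81 + 0.5152 × (159 − 81) = 121.186 → 121
G = 167 + 0.5152 × (233 − 167) = 201.003 → 201
B = 43 + 0.5152 × (151 − 43) = 98.642 → 99

(121, 201, 99)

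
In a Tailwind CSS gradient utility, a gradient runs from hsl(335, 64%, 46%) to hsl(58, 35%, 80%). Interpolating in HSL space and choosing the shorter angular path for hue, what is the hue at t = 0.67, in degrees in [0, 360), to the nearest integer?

Hue: 58 − 335 = -277°, but |-277| > 180 so the shorter arc goes the other way: Δh = -277 + 360 = 83°.
H = 335 + 0.67 × (83) = 390.61 → 391 → 391 mod 360 = 31°

31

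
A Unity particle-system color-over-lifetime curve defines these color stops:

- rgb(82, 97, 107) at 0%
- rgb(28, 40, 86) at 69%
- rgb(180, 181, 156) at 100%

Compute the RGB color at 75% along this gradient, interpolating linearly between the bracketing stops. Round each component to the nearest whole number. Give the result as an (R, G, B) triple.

75% lies between the 69% and 100% stops, so the local fraction is t = (75 − 69)/(100 − 69) = 6/31 ≈ 0.1935.
R = 28 + 0.1935 × (180 − 28) = 57.412 → 57
G = 40 + 0.1935 × (181 − 40) = 67.284 → 67
B = 86 + 0.1935 × (156 − 86) = 99.545 → 100

(57, 67, 100)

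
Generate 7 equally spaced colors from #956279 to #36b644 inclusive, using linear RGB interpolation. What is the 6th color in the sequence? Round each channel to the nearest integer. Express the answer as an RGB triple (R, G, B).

With 7 swatches and endpoints inclusive, swatch 6 sits at t = (6 − 1)/(7 − 1) = 5/6 ≈ 0.8333.
#956279 → (149, 98, 121); #36b644 → (54, 182, 68).
R = 149 + 0.8333 × (54 − 149) = 69.837 → 70
G = 98 + 0.8333 × (182 − 98) = 167.997 → 168
B = 121 + 0.8333 × (68 − 121) = 76.835 → 77

(70, 168, 77)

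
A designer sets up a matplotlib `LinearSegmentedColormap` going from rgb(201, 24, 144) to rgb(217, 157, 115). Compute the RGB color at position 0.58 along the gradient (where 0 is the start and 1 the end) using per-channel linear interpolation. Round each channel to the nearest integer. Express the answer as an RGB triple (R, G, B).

R = 201 + 0.58 × (217 − 201) = 201 + 0.58 × 16 = 210.28 → 210
G = 24 + 0.58 × (157 − 24) = 24 + 0.58 × 133 = 101.14 → 101
B = 144 + 0.58 × (115 − 144) = 144 + 0.58 × -29 = 127.18 → 127

(210, 101, 127)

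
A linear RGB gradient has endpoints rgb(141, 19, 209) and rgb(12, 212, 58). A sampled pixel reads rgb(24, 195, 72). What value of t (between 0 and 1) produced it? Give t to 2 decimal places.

Invert the lerp on the G channel (largest span, 193): t = (195 − 19) / (212 − 19) = 176/193 = 0.91192.
Check on R: (24 − 141)/(12 − 141) = 0.907 ✓

0.91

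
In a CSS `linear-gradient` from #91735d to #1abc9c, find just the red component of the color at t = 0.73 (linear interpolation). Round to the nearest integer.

R₁ = 145 (from #91735d), R₂ = 26 (from #1abc9c).
R = 145 + 0.73 × (26 − 145) = 58.13 → 58

58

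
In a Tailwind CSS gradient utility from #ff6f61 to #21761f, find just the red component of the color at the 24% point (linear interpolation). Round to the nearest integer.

202

R₁ = 255 (from #ff6f61), R₂ = 33 (from #21761f).
R = 255 + 0.24 × (33 − 255) = 201.72 → 202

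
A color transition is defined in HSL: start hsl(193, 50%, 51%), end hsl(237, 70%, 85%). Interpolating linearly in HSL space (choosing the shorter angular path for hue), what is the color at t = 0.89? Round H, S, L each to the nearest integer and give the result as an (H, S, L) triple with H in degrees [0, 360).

Hue arc: Δh = 237 − 193 = 44° (|Δh| ≤ 180, already the shorter path).
H = 193 + 0.89 × (44) = 232.16 → 232°
S = 50 + 0.89 × (70 − 50) = 67.8 → 68%
L = 51 + 0.89 × (85 − 51) = 81.26 → 81%

(232, 68, 81)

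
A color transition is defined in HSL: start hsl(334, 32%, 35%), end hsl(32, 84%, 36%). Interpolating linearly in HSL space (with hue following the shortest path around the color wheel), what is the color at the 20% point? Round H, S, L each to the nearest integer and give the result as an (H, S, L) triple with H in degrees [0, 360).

Hue: 32 − 334 = -302°, but |-302| > 180 so the shorter arc goes the other way: Δh = -302 + 360 = 58°.
H = 334 + 0.2 × (58) = 345.6 → 346°
S = 32 + 0.2 × (84 − 32) = 42.4 → 42%
L = 35 + 0.2 × (36 − 35) = 35.2 → 35%

(346, 42, 35)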